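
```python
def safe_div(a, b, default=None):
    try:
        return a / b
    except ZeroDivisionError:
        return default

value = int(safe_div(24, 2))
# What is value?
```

Step-by-step execution trace:
1. `safe_div(24, 2)` enters try: `return 24 / 2` → returns 12.0. No exception raised.
2. `except ZeroDivisionError` is skipped.
3. `int(12.0)` → 12 → value = 12.
Result: 12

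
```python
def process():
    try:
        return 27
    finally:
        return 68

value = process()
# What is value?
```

Step-by-step execution trace:
1. `process()` enters try: `return 27` sets pending return value 27.
2. Before returning, `finally: return 68` runs and overrides the pending return.
3. process() returns 68 → value = 68.
Result: 68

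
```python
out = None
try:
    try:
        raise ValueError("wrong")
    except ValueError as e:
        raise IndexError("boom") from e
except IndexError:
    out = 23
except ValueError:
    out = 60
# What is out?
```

Step-by-step execution trace:
1. Inner try raises ValueError; inner `except ValueError as e` catches it.
2. `raise IndexError(...) from e` raises IndexError (ValueError is attached as __cause__, but only IndexError is active).
3. Outer `except IndexError` matches → out = 23.
4. `except ValueError` is not reached.
Result: 23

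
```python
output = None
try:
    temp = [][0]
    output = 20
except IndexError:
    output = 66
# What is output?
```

Step-by-step execution trace:
1. `temp = [][0]` raises IndexError.
2. `output = 20` is not reached.
3. `except IndexError` matches → output = 66.
Result: 66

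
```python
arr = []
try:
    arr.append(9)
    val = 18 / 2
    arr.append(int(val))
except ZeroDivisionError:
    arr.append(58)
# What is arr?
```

Step-by-step execution trace:
1. try: `arr.append(9)` → arr = [9].
2. `val = 18 / 2` → val = 9.0. No exception raised.
3. `arr.append(int(val))` → arr = [9, 9].
4. `except ZeroDivisionError` is skipped (no exception was raised).
Result: [9, 9]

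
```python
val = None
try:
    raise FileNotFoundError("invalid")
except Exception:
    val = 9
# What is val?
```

Step-by-step execution trace:
1. `raise FileNotFoundError(...)` raises FileNotFoundError.
2. `except Exception` matches (FileNotFoundError is a subclass of Exception) → val = 9.
Result: 9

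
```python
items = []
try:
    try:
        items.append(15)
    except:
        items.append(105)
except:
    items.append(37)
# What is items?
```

Step-by-step execution trace:
1. Inner try: `items.append(15)` → items = [15]. No exception raised.
2. Inner `except` is skipped.
3. Inner try completes normally; outer `except` is skipped.
Result: [15]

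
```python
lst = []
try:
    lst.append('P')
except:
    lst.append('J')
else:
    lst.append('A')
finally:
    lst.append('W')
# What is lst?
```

Step-by-step execution trace:
1. try: `lst.append('P')` → lst = ['P']. No exception raised.
2. `except` is skipped.
3. `else` runs: `lst.append('A')` → lst = ['P', 'A'].
4. `finally` always runs: `lst.append('W')` → lst = ['P', 'A', 'W'].
Result: ['P', 'A', 'W']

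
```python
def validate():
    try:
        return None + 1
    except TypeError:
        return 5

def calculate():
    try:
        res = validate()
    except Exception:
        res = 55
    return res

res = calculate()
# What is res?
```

Step-by-step execution trace:
1. `calculate()` calls `validate()`.
2. In validate: `None + 1` raises TypeError; `except TypeError` catches it → returns 5.
3. In calculate: `res = validate()` → res = 5. No exception reaches calculate.
4. `except Exception` is skipped; calculate returns 5.
5. res = 5.
Result: 5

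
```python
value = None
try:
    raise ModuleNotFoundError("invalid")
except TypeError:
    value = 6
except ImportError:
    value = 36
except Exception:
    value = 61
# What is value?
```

Step-by-step execution trace:
1. `raise ModuleNotFoundError(...)` raises ModuleNotFoundError.
2. `except TypeError` does not match (ModuleNotFoundError is not a subclass of TypeError); skipped.
3. `except ImportError` matches (ModuleNotFoundError is a subclass of ImportError) → value = 36.
4. `except Exception` is not reached.
Result: 36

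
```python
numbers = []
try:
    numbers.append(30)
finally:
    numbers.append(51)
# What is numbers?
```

Step-by-step execution trace:
1. try: `numbers.append(30)` → numbers = [30].
2. The try body completes without raising.
3. finally always runs: `numbers.append(51)` → numbers = [30, 51].
Result: [30, 51]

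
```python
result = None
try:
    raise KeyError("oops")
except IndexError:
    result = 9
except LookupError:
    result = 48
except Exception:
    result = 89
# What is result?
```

Step-by-step execution trace:
1. `raise KeyError(...)` raises KeyError.
2. `except IndexError` does not match (KeyError is not a subclass of IndexError); skipped.
3. `except LookupError` matches (KeyError is a subclass of LookupError) → result = 48.
4. `except Exception` is not reached.
Result: 48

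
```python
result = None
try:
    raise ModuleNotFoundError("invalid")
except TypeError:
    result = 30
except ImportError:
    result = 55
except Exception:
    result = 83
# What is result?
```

Step-by-step execution trace:
1. `raise ModuleNotFoundError(...)` raises ModuleNotFoundError.
2. `except TypeError` does not match (ModuleNotFoundError is not a subclass of TypeError); skipped.
3. `except ImportError` matches (ModuleNotFoundError is a subclass of ImportError) → result = 55.
4. `except Exception` is not reached.
Result: 55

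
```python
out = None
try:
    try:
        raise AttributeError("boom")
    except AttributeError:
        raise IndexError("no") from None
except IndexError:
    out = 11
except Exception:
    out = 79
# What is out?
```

Step-by-step execution trace:
1. Inner try raises AttributeError; inner `except AttributeError` catches it.
2. `raise IndexError(...) from None` raises IndexError (from None suppresses __context__, but the active exception is still IndexError).
3. Outer `except IndexError` matches → out = 11.
4. `except Exception` is not reached.
Result: 11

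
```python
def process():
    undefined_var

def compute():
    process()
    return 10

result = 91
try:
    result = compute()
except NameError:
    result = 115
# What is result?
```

Step-by-step execution trace:
1. result starts at 91.
2. try: `compute()` calls `process()`.
3. `process()` evaluates `undefined_var`, which raises NameError; it propagates through compute (uncaught).
4. `return 10` in compute is not reached; the assignment to result does not complete.
5. `except NameError` matches → result = 115.
Result: 115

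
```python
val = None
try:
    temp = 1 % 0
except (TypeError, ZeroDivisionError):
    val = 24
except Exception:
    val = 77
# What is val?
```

Step-by-step execution trace:
1. `temp = 1 % 0` raises ZeroDivisionError.
2. `except (TypeError, ZeroDivisionError)` matches (ZeroDivisionError is in the tuple) → val = 24.
3. `except Exception` is not reached.
Result: 24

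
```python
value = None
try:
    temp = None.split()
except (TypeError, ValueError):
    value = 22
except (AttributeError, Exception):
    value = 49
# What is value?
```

Step-by-step execution trace:
1. `temp = None.split()` raises AttributeError.
2. `except (TypeError, ValueError)` does not match AttributeError; skipped.
3. `except (AttributeError, Exception)` matches (AttributeError is in the tuple) → value = 49.
Result: 49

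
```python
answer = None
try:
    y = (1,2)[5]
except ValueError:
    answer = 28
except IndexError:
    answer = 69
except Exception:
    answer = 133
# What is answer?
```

Step-by-step execution trace:
1. `y = (1,2)[5]` raises IndexError.
2. `except ValueError` does not match IndexError; skipped.
3. `except IndexError` matches → answer = 69.
4. Remaining except clauses are skipped.
Result: 69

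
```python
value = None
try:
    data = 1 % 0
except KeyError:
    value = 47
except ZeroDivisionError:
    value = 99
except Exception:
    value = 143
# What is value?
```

Step-by-step execution trace:
1. `data = 1 % 0` raises ZeroDivisionError.
2. `except KeyError` does not match ZeroDivisionError; skipped.
3. `except ZeroDivisionError` matches → value = 99.
4. Remaining except clauses are skipped.
Result: 99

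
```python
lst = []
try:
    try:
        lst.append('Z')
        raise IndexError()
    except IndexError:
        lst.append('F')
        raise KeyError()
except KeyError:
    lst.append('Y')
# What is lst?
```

Step-by-step execution trace:
1. Inner try: `lst.append('Z')` → lst = ['Z'].
2. `raise IndexError()` raises IndexError.
3. Inner `except IndexError` matches → `lst.append('F')` → lst = ['Z', 'F'].
4. `raise KeyError()` raises KeyError; propagates to outer try.
5. Outer `except KeyError` matches → `lst.append('Y')` → lst = ['Z', 'F', 'Y'].
Result: ['Z', 'F', 'Y']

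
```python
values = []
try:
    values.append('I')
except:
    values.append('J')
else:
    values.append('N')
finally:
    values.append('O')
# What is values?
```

Step-by-step execution trace:
1. try: `values.append('I')` → values = ['I']. No exception raised.
2. `except` is skipped.
3. `else` runs: `values.append('N')` → values = ['I', 'N'].
4. `finally` always runs: `values.append('O')` → values = ['I', 'N', 'O'].
Result: ['I', 'N', 'O']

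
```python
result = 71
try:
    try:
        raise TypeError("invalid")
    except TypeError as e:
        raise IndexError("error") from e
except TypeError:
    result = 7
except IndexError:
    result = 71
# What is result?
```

Step-by-step execution trace:
1. Inner try raises TypeError; inner `except TypeError as e` catches it.
2. `raise IndexError(...) from e` raises IndexError (TypeError is attached as __cause__, but only IndexError is active).
3. Outer `except TypeError` does not match IndexError; skipped.
4. Outer `except IndexError` matches → result = 71.
Result: 71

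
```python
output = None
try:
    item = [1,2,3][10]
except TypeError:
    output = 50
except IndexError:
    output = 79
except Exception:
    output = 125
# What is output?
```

Step-by-step execution trace:
1. `item = [1,2,3][10]` raises IndexError.
2. `except TypeError` does not match IndexError; skipped.
3. `except IndexError` matches → output = 79.
4. Remaining except clauses are skipped.
Result: 79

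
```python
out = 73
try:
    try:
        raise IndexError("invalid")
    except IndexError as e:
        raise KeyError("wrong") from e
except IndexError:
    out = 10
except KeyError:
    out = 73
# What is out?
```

Step-by-step execution trace:
1. Inner try raises IndexError; inner `except IndexError as e` catches it.
2. `raise KeyError(...) from e` raises KeyError (IndexError is attached as __cause__, but only KeyError is active).
3. Outer `except IndexError` does not match KeyError; skipped.
4. Outer `except KeyError` matches → out = 73.
Result: 73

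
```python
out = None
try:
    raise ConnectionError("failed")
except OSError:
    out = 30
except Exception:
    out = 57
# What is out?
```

Step-by-step execution trace:
1. `raise ConnectionError(...)` raises ConnectionError.
2. `except OSError` matches (ConnectionError is a subclass of OSError) → out = 30.
3. `except Exception` is not reached.
Result: 30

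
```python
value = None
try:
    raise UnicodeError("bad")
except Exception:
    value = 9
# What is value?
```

Step-by-step execution trace:
1. `raise UnicodeError(...)` raises UnicodeError.
2. `except Exception` matches (UnicodeError is a subclass of Exception) → value = 9.
Result: 9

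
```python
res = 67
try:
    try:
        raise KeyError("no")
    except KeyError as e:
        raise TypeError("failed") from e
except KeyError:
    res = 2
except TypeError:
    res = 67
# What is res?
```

Step-by-step execution trace:
1. Inner try raises KeyError; inner `except KeyError as e` catches it.
2. `raise TypeError(...) from e` raises TypeError (KeyError is attached as __cause__, but only TypeError is active).
3. Outer `except KeyError` does not match TypeError; skipped.
4. Outer `except TypeError` matches → res = 67.
Result: 67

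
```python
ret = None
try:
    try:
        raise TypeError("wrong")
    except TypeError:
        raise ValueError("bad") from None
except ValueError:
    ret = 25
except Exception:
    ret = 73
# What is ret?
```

Step-by-step execution trace:
1. Inner try raises TypeError; inner `except TypeError` catches it.
2. `raise ValueError(...) from None` raises ValueError (from None suppresses __context__, but the active exception is still ValueError).
3. Outer `except ValueError` matches → ret = 25.
4. `except Exception` is not reached.
Result: 25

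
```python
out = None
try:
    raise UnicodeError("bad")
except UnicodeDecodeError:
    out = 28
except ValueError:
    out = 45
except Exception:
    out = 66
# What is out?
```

Step-by-step execution trace:
1. `raise UnicodeError(...)` raises UnicodeError.
2. `except UnicodeDecodeError` does not match (UnicodeError is not a subclass of UnicodeDecodeError); skipped.
3. `except ValueError` matches (UnicodeError is a subclass of ValueError) → out = 45.
4. `except Exception` is not reached.
Result: 45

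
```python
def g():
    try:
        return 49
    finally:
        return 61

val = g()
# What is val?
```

Step-by-step execution trace:
1. `g()` enters try: `return 49` sets pending return value 49.
2. Before returning, `finally: return 61` runs and overrides the pending return.
3. g() returns 61 → val = 61.
Result: 61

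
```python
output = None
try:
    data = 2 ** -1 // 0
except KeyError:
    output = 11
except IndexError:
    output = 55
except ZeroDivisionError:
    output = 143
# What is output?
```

Step-by-step execution trace:
1. `data = 2 ** -1 // 0` raises ZeroDivisionError.
2. `except KeyError` does not match ZeroDivisionError; skipped.
3. `except IndexError` does not match ZeroDivisionError; skipped.
4. `except ZeroDivisionError` matches → output = 143.
Result: 143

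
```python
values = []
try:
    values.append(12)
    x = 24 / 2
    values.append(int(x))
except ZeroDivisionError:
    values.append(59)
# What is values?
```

Step-by-step execution trace:
1. try: `values.append(12)` → values = [12].
2. `x = 24 / 2` → x = 12.0. No exception raised.
3. `values.append(int(x))` → values = [12, 12].
4. `except ZeroDivisionError` is skipped (no exception was raised).
Result: [12, 12]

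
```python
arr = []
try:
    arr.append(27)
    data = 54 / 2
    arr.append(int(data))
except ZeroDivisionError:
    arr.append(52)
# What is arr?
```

Step-by-step execution trace:
1. try: `arr.append(27)` → arr = [27].
2. `data = 54 / 2` → data = 27.0. No exception raised.
3. `arr.append(int(data))` → arr = [27, 27].
4. `except ZeroDivisionError` is skipped (no exception was raised).
Result: [27, 27]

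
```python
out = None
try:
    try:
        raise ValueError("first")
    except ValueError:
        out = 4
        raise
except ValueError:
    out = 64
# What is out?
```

Step-by-step execution trace:
1. Inner try: `raise ValueError("first")` raises ValueError.
2. Inner `except ValueError` matches → out = 4.
3. bare `raise` re-raises the same ValueError.
4. Outer `except ValueError` matches → out = 64.
Result: 64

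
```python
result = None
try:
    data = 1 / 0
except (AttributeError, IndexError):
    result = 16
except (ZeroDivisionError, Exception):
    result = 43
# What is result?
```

Step-by-step execution trace:
1. `data = 1 / 0` raises ZeroDivisionError.
2. `except (AttributeError, IndexError)` does not match ZeroDivisionError; skipped.
3. `except (ZeroDivisionError, Exception)` matches (ZeroDivisionError is in the tuple) → result = 43.
Result: 43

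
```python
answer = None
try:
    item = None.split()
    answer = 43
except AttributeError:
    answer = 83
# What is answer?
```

Step-by-step execution trace:
1. `item = None.split()` raises AttributeError.
2. `answer = 43` is not reached.
3. `except AttributeError` matches → answer = 83.
Result: 83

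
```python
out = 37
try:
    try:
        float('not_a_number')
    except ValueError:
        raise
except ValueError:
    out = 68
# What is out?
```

Step-by-step execution trace:
1. Inner try: `float('not_a_number')` raises ValueError.
2. Inner `except ValueError` matches; bare `raise` re-raises the same ValueError.
3. Outer `except ValueError` matches → out = 68.
Result: 68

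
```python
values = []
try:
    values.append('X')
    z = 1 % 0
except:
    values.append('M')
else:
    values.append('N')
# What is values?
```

Step-by-step execution trace:
1. try: `values.append('X')` → values = ['X'].
2. `z = 1 % 0` raises ZeroDivisionError.
3. bare `except` matches → `values.append('M')` → values = ['X', 'M'].
4. `else` is skipped (an exception was raised).
Result: ['X', 'M']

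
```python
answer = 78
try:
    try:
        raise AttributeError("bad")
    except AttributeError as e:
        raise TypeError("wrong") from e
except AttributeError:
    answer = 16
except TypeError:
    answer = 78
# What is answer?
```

Step-by-step execution trace:
1. Inner try raises AttributeError; inner `except AttributeError as e` catches it.
2. `raise TypeError(...) from e` raises TypeError (AttributeError is attached as __cause__, but only TypeError is active).
3. Outer `except AttributeError` does not match TypeError; skipped.
4. Outer `except TypeError` matches → answer = 78.
Result: 78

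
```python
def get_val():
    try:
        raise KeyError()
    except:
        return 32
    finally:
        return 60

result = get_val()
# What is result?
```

Step-by-step execution trace:
1. `get_val()` enters try: `raise KeyError()` raises KeyError.
2. bare `except` matches → `return 32` sets pending return value 32.
3. Before returning, `finally: return 60` runs and overrides the pending return.
4. get_val() returns 60 → result = 60.
Result: 60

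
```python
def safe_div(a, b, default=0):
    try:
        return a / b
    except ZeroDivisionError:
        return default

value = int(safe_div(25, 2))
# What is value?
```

Step-by-step execution trace:
1. `safe_div(25, 2)` enters try: `return 25 / 2` → returns 12.5. No exception raised.
2. `except ZeroDivisionError` is skipped.
3. `int(12.5)` → 12 → value = 12.
Result: 12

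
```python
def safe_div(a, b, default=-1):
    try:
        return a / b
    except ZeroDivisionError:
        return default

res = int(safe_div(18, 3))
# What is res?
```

Step-by-step execution trace:
1. `safe_div(18, 3)` enters try: `return 18 / 3` → returns 6.0. No exception raised.
2. `except ZeroDivisionError` is skipped.
3. `int(6.0)` → 6 → res = 6.
Result: 6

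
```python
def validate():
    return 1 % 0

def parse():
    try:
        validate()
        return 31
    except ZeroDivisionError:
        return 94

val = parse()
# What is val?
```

Step-by-step execution trace:
1. `parse()` calls `validate()`.
2. `validate()` evaluates `1 % 0`, which raises ZeroDivisionError; it propagates to the caller.
3. `return 31` is not reached.
4. `except ZeroDivisionError` in parse matches → returns 94.
5. val = 94.
Result: 94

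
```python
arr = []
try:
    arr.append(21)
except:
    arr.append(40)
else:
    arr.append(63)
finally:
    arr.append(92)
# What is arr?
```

Step-by-step execution trace:
1. try: `arr.append(21)` → arr = [21]. No exception raised.
2. `except` is skipped.
3. `else` runs: `arr.append(63)` → arr = [21, 63].
4. `finally` always runs: `arr.append(92)` → arr = [21, 63, 92].
Result: [21, 63, 92]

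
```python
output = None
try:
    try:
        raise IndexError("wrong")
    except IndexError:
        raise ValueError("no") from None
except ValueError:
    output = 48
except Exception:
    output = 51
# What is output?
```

Step-by-step execution trace:
1. Inner try raises IndexError; inner `except IndexError` catches it.
2. `raise ValueError(...) from None` raises ValueError (from None suppresses __context__, but the active exception is still ValueError).
3. Outer `except ValueError` matches → output = 48.
4. `except Exception` is not reached.
Result: 48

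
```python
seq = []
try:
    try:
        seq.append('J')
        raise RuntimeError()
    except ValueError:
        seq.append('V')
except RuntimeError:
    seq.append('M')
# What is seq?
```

Step-by-step execution trace:
1. Inner try: `seq.append('J')` → seq = ['J'].
2. `raise RuntimeError()` raises RuntimeError.
3. Inner `except ValueError` does not match RuntimeError; exception propagates to outer try.
4. Outer `except RuntimeError` matches → `seq.append('M')` → seq = ['J', 'M'].
Result: ['J', 'M']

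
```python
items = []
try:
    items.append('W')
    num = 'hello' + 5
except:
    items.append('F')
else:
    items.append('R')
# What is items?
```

Step-by-step execution trace:
1. try: `items.append('W')` → items = ['W'].
2. `num = 'hello' + 5` raises TypeError.
3. bare `except` matches → `items.append('F')` → items = ['W', 'F'].
4. `else` is skipped (an exception was raised).
Result: ['W', 'F']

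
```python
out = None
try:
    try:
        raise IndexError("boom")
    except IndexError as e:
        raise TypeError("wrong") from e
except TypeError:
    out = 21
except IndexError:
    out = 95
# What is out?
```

Step-by-step execution trace:
1. Inner try raises IndexError; inner `except IndexError as e` catches it.
2. `raise TypeError(...) from e` raises TypeError (IndexError is attached as __cause__, but only TypeError is active).
3. Outer `except TypeError` matches → out = 21.
4. `except IndexError` is not reached.
Result: 21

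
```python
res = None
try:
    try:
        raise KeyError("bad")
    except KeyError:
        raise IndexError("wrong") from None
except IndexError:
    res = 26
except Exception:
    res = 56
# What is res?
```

Step-by-step execution trace:
1. Inner try raises KeyError; inner `except KeyError` catches it.
2. `raise IndexError(...) from None` raises IndexError (from None suppresses __context__, but the active exception is still IndexError).
3. Outer `except IndexError` matches → res = 26.
4. `except Exception` is not reached.
Result: 26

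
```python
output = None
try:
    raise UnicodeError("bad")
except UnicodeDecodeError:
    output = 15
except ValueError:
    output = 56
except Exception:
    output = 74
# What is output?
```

Step-by-step execution trace:
1. `raise UnicodeError(...)` raises UnicodeError.
2. `except UnicodeDecodeError` does not match (UnicodeError is not a subclass of UnicodeDecodeError); skipped.
3. `except ValueError` matches (UnicodeError is a subclass of ValueError) → output = 56.
4. `except Exception` is not reached.
Result: 56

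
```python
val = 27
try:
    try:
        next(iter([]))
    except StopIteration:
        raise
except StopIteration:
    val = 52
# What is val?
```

Step-by-step execution trace:
1. Inner try: `next(iter([]))` raises StopIteration.
2. Inner `except StopIteration` matches; bare `raise` re-raises the same StopIteration.
3. Outer `except StopIteration` matches → val = 52.
Result: 52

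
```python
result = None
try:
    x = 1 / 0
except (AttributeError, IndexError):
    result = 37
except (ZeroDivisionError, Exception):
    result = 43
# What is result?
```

Step-by-step execution trace:
1. `x = 1 / 0` raises ZeroDivisionError.
2. `except (AttributeError, IndexError)` does not match ZeroDivisionError; skipped.
3. `except (ZeroDivisionError, Exception)` matches (ZeroDivisionError is in the tuple) → result = 43.
Result: 43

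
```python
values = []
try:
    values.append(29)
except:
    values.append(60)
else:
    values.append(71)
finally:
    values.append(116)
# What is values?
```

Step-by-step execution trace:
1. try: `values.append(29)` → values = [29]. No exception raised.
2. `except` is skipped.
3. `else` runs: `values.append(71)` → values = [29, 71].
4. `finally` always runs: `values.append(116)` → values = [29, 71, 116].
Result: [29, 71, 116]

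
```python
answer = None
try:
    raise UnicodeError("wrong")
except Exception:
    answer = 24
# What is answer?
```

Step-by-step execution trace:
1. `raise UnicodeError(...)` raises UnicodeError.
2. `except Exception` matches (UnicodeError is a subclass of Exception) → answer = 24.
Result: 24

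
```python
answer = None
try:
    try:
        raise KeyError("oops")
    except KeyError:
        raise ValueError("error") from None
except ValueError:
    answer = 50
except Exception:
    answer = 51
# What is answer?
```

Step-by-step execution trace:
1. Inner try raises KeyError; inner `except KeyError` catches it.
2. `raise ValueError(...) from None` raises ValueError (from None suppresses __context__, but the active exception is still ValueError).
3. Outer `except ValueError` matches → answer = 50.
4. `except Exception` is not reached.
Result: 50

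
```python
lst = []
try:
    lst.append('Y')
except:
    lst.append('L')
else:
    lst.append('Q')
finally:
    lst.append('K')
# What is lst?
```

Step-by-step execution trace:
1. try: `lst.append('Y')` → lst = ['Y']. No exception raised.
2. `except` is skipped.
3. `else` runs: `lst.append('Q')` → lst = ['Y', 'Q'].
4. `finally` always runs: `lst.append('K')` → lst = ['Y', 'Q', 'K'].
Result: ['Y', 'Q', 'K']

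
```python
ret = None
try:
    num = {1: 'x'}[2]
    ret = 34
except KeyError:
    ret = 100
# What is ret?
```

Step-by-step execution trace:
1. `num = {1: 'x'}[2]` raises KeyError.
2. `ret = 34` is not reached.
3. `except KeyError` matches → ret = 100.
Result: 100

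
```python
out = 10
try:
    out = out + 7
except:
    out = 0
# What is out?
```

Step-by-step execution trace:
1. out starts at 10.
2. try: `out = out + 7` → out = 17. No exception raised.
3. `except` is skipped.
Result: 17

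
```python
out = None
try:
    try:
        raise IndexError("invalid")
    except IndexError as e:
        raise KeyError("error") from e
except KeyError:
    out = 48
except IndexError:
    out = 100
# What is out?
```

Step-by-step execution trace:
1. Inner try raises IndexError; inner `except IndexError as e` catches it.
2. `raise KeyError(...) from e` raises KeyError (IndexError is attached as __cause__, but only KeyError is active).
3. Outer `except KeyError` matches → out = 48.
4. `except IndexError` is not reached.
Result: 48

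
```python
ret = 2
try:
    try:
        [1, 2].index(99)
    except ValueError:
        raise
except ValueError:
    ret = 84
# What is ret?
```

Step-by-step execution trace:
1. Inner try: `[1, 2].index(99)` raises ValueError.
2. Inner `except ValueError` matches; bare `raise` re-raises the same ValueError.
3. Outer `except ValueError` matches → ret = 84.
Result: 84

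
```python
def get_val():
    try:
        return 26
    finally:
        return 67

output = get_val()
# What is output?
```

Step-by-step execution trace:
1. `get_val()` enters try: `return 26` sets pending return value 26.
2. Before returning, `finally: return 67` runs and overrides the pending return.
3. get_val() returns 67 → output = 67.
Result: 67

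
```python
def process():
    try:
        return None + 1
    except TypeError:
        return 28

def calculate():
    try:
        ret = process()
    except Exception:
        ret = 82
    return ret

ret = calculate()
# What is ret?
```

Step-by-step execution trace:
1. `calculate()` calls `process()`.
2. In process: `None + 1` raises TypeError; `except TypeError` catches it → returns 28.
3. In calculate: `ret = process()` → ret = 28. No exception reaches calculate.
4. `except Exception` is skipped; calculate returns 28.
5. ret = 28.
Result: 28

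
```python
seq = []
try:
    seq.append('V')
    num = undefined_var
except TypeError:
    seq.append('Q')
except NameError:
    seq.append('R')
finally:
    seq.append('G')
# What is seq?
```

Step-by-step execution trace:
1. try: `seq.append('V')` → seq = ['V'].
2. `num = undefined_var` raises NameError.
3. `except TypeError` does not match NameError; skipped.
4. `except NameError` matches → `seq.append('R')` → seq = ['V', 'R'].
5. finally always runs: `seq.append('G')` → seq = ['V', 'R', 'G'].
Result: ['V', 'R', 'G']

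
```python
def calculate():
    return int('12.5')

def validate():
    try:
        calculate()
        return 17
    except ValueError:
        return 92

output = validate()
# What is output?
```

Step-by-step execution trace:
1. `validate()` calls `calculate()`.
2. `calculate()` evaluates `int('12.5')`, which raises ValueError; it propagates to the caller.
3. `return 17` is not reached.
4. `except ValueError` in validate matches → returns 92.
5. output = 92.
Result: 92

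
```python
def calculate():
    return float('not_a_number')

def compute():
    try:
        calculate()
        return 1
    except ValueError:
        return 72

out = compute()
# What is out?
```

Step-by-step execution trace:
1. `compute()` calls `calculate()`.
2. `calculate()` evaluates `float('not_a_number')`, which raises ValueError; it propagates to the caller.
3. `return 1` is not reached.
4. `except ValueError` in compute matches → returns 72.
5. out = 72.
Result: 72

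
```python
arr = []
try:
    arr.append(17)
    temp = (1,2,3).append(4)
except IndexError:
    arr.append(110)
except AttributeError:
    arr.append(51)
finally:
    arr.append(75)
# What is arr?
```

Step-by-step execution trace:
1. try: `arr.append(17)` → arr = [17].
2. `temp = (1,2,3).append(4)` raises AttributeError.
3. `except IndexError` does not match AttributeError; skipped.
4. `except AttributeError` matches → `arr.append(51)` → arr = [17, 51].
5. finally always runs: `arr.append(75)` → arr = [17, 51, 75].
Result: [17, 51, 75]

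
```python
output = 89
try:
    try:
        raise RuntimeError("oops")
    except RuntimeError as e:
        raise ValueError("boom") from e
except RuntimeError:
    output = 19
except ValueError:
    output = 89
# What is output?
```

Step-by-step execution trace:
1. Inner try raises RuntimeError; inner `except RuntimeError as e` catches it.
2. `raise ValueError(...) from e` raises ValueError (RuntimeError is attached as __cause__, but only ValueError is active).
3. Outer `except RuntimeError` does not match ValueError; skipped.
4. Outer `except ValueError` matches → output = 89.
Result: 89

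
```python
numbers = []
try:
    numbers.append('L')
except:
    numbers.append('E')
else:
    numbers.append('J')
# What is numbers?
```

Step-by-step execution trace:
1. try: `numbers.append('L')` → numbers = ['L']. No exception raised.
2. `except` is skipped.
3. `else` runs (try completed without exception): `numbers.append('J')` → numbers = ['L', 'J'].
Result: ['L', 'J']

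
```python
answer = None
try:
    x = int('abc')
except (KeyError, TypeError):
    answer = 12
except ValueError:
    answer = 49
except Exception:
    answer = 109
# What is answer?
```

Step-by-step execution trace:
1. `x = int('abc')` raises ValueError.
2. `except (KeyError, TypeError)` does not match ValueError; skipped.
3. `except ValueError` matches (exact type match) → answer = 49.
4. `except Exception` is not reached.
Result: 49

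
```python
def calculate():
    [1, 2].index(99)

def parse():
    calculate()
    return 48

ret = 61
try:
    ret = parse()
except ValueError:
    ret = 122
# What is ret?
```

Step-by-step execution trace:
1. ret starts at 61.
2. try: `parse()` calls `calculate()`.
3. `calculate()` evaluates `[1, 2].index(99)`, which raises ValueError; it propagates through parse (uncaught).
4. `return 48` in parse is not reached; the assignment to ret does not complete.
5. `except ValueError` matches → ret = 122.
Result: 122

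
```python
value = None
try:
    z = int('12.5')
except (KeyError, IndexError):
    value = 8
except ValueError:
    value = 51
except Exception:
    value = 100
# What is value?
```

Step-by-step execution trace:
1. `z = int('12.5')` raises ValueError.
2. `except (KeyError, IndexError)` does not match ValueError; skipped.
3. `except ValueError` matches (exact type match) → value = 51.
4. `except Exception` is not reached.
Result: 51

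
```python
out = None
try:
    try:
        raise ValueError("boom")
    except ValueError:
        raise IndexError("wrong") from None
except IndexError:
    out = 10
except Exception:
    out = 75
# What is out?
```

Step-by-step execution trace:
1. Inner try raises ValueError; inner `except ValueError` catches it.
2. `raise IndexError(...) from None` raises IndexError (from None suppresses __context__, but the active exception is still IndexError).
3. Outer `except IndexError` matches → out = 10.
4. `except Exception` is not reached.
Result: 10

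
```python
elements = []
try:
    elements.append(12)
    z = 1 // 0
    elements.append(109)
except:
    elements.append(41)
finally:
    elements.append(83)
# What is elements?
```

Step-by-step execution trace:
1. try: `elements.append(12)` → elements = [12].
2. `z = 1 // 0` raises ZeroDivisionError; `elements.append(109)` is not reached.
3. bare `except` matches → `elements.append(41)` → elements = [12, 41].
4. finally always runs: `elements.append(83)` → elements = [12, 41, 83].
Result: [12, 41, 83]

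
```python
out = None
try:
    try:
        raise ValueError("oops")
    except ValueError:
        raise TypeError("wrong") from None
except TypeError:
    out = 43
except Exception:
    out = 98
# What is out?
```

Step-by-step execution trace:
1. Inner try raises ValueError; inner `except ValueError` catches it.
2. `raise TypeError(...) from None` raises TypeError (from None suppresses __context__, but the active exception is still TypeError).
3. Outer `except TypeError` matches → out = 43.
4. `except Exception` is not reached.
Result: 43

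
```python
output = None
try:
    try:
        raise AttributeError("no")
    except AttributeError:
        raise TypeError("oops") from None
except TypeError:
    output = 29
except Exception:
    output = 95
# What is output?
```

Step-by-step execution trace:
1. Inner try raises AttributeError; inner `except AttributeError` catches it.
2. `raise TypeError(...) from None` raises TypeError (from None suppresses __context__, but the active exception is still TypeError).
3. Outer `except TypeError` matches → output = 29.
4. `except Exception` is not reached.
Result: 29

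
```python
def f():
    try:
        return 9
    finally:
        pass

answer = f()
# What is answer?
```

Step-by-step execution trace:
1. `f()` enters try: `return 9` sets pending return value 9.
2. Before returning, `finally: pass` runs (no effect).
3. f() returns 9 → answer = 9.
Result: 9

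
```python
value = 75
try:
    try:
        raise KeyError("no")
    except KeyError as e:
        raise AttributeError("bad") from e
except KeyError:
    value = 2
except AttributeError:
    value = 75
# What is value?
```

Step-by-step execution trace:
1. Inner try raises KeyError; inner `except KeyError as e` catches it.
2. `raise AttributeError(...) from e` raises AttributeError (KeyError is attached as __cause__, but only AttributeError is active).
3. Outer `except KeyError` does not match AttributeError; skipped.
4. Outer `except AttributeError` matches → value = 75.
Result: 75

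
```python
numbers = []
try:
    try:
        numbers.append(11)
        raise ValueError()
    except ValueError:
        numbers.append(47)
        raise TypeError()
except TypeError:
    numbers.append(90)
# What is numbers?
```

Step-by-step execution trace:
1. Inner try: `numbers.append(11)` → numbers = [11].
2. `raise ValueError()` raises ValueError.
3. Inner `except ValueError` matches → `numbers.append(47)` → numbers = [11, 47].
4. `raise TypeError()` raises TypeError; propagates to outer try.
5. Outer `except TypeError` matches → `numbers.append(90)` → numbers = [11, 47, 90].
Result: [11, 47, 90]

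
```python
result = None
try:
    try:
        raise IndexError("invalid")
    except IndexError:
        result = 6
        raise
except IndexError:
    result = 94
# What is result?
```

Step-by-step execution trace:
1. Inner try: `raise IndexError("invalid")` raises IndexError.
2. Inner `except IndexError` matches → result = 6.
3. bare `raise` re-raises the same IndexError.
4. Outer `except IndexError` matches → result = 94.
Result: 94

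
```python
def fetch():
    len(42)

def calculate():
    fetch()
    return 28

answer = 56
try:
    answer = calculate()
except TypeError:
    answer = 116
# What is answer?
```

Step-by-step execution trace:
1. answer starts at 56.
2. try: `calculate()` calls `fetch()`.
3. `fetch()` evaluates `len(42)`, which raises TypeError; it propagates through calculate (uncaught).
4. `return 28` in calculate is not reached; the assignment to answer does not complete.
5. `except TypeError` matches → answer = 116.
Result: 116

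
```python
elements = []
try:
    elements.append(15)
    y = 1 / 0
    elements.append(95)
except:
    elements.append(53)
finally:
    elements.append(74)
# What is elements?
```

Step-by-step execution trace:
1. try: `elements.append(15)` → elements = [15].
2. `y = 1 / 0` raises ZeroDivisionError; `elements.append(95)` is not reached.
3. bare `except` matches → `elements.append(53)` → elements = [15, 53].
4. finally always runs: `elements.append(74)` → elements = [15, 53, 74].
Result: [15, 53, 74]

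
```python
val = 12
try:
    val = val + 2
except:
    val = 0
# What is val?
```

Step-by-step execution trace:
1. val starts at 12.
2. try: `val = val + 2` → val = 14. No exception raised.
3. `except` is skipped.
Result: 14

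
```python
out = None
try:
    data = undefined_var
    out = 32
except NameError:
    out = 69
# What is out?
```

Step-by-step execution trace:
1. `data = undefined_var` raises NameError.
2. `out = 32` is not reached.
3. `except NameError` matches → out = 69.
Result: 69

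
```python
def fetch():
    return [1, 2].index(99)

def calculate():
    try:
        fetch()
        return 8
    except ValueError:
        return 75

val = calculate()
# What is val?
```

Step-by-step execution trace:
1. `calculate()` calls `fetch()`.
2. `fetch()` evaluates `[1, 2].index(99)`, which raises ValueError; it propagates to the caller.
3. `return 8` is not reached.
4. `except ValueError` in calculate matches → returns 75.
5. val = 75.
Result: 75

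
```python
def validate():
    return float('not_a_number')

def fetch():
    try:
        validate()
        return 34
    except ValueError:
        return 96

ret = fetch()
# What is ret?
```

Step-by-step execution trace:
1. `fetch()` calls `validate()`.
2. `validate()` evaluates `float('not_a_number')`, which raises ValueError; it propagates to the caller.
3. `return 34` is not reached.
4. `except ValueError` in fetch matches → returns 96.
5. ret = 96.
Result: 96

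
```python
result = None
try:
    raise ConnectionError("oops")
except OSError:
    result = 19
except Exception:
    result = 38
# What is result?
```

Step-by-step execution trace:
1. `raise ConnectionError(...)` raises ConnectionError.
2. `except OSError` matches (ConnectionError is a subclass of OSError) → result = 19.
3. `except Exception` is not reached.
Result: 19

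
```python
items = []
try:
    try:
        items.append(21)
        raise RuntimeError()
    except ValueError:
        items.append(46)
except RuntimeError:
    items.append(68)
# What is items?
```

Step-by-step execution trace:
1. Inner try: `items.append(21)` → items = [21].
2. `raise RuntimeError()` raises RuntimeError.
3. Inner `except ValueError` does not match RuntimeError; exception propagates to outer try.
4. Outer `except RuntimeError` matches → `items.append(68)` → items = [21, 68].
Result: [21, 68]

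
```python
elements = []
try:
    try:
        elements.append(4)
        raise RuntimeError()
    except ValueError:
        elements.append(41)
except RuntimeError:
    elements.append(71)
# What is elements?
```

Step-by-step execution trace:
1. Inner try: `elements.append(4)` → elements = [4].
2. `raise RuntimeError()` raises RuntimeError.
3. Inner `except ValueError` does not match RuntimeError; exception propagates to outer try.
4. Outer `except RuntimeError` matches → `elements.append(71)` → elements = [4, 71].
Result: [4, 71]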